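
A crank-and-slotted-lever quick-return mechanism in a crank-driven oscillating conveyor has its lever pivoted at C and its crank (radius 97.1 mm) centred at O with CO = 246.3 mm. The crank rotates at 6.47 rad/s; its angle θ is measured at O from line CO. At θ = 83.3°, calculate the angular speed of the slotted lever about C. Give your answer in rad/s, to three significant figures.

1.04

ω = 6.47 rad/s
Crank pin A relative to C: A = (d + r cosθ, r sinθ); lever angle φ = atan2(r sinθ, d + r cosθ).
Differentiating tanφ: φ̇ = rω(d cosθ + r)/(d² + r² + 2dr cosθ).
d² + r² + 2dr cosθ = |CA|² = 0.0756726 m²;  d cosθ + r = +0.12584 m.
|ω_lever| = |0.0971·6.47·+0.12584| / 0.0756726 = 1.0447 rad/s.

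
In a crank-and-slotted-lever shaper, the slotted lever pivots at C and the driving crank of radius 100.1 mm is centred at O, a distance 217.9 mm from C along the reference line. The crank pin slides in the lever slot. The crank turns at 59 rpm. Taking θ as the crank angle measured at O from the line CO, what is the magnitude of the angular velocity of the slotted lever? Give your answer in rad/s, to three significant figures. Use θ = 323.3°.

1.84

ω = 6.178 rad/s (from 59 rpm).
Crank pin A relative to C: A = (d + r cosθ, r sinθ); lever angle φ = atan2(r sinθ, d + r cosθ).
Differentiating tanφ: φ̇ = rω(d cosθ + r)/(d² + r² + 2dr cosθ).
d² + r² + 2dr cosθ = |CA|² = 0.0924767 m²;  d cosθ + r = +0.27481 m.
|ω_lever| = |0.1001·6.178·+0.27481| / 0.0924767 = 1.8378 rad/s.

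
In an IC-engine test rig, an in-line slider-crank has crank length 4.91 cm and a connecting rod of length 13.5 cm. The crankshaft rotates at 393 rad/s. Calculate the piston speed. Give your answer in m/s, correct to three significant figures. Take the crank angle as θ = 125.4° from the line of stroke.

12.3

ω = 393 rad/s
For an in-line slider-crank, x = r cosθ + √(L² − r² sin²θ), so v = −rω sinθ·[1 + r cosθ/√(L² − r² sin²θ)].
With r = 0.0491 m, L = 0.135 m, θ = 125.4°: √(L² − r² sin²θ) = 0.12893 m.
v = −0.0491·393·0.81513·[1 + 0.0491·-0.57928/0.12893] = -12.259 m/s.
|v| = 12.259 m/s.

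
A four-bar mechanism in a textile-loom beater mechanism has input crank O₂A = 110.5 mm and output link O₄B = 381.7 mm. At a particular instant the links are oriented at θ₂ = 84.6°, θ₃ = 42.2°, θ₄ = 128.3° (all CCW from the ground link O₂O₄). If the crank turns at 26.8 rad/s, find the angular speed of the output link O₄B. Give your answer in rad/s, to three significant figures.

5.24

ω₂ = 26.8 rad/s
Differentiating the loop-closure r₂e^{iθ₂}+r₃e^{iθ₃}=r₁+r₄e^{iθ₄} gives r₂ω₂e^{iθ₂}+r₃ω₃e^{iθ₃}=r₄ω₄e^{iθ₄}.
Eliminating the other unknown: ω₄ = r₂ω₂ sin(θ₂−θ₃) / [r₄ sin(θ₄−θ₃)].
Numerator sine = +0.67430; denominator sine = +0.99768.
Result = 0.1105·26.8·(+0.67430) / (0.3817·(+0.99768)) = +5.2437 rad/s; magnitude 5.2437 rad/s.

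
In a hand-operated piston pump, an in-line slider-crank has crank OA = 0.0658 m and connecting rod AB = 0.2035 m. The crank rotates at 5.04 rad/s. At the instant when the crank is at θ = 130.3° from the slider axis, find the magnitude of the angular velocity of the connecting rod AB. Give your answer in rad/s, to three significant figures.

ω = 5.04 rad/s
The rod makes angle φ with the slider axis where L sinφ = r sinθ; differentiating, L cosφ·φ̇ = r ω cosθ.
L cosφ = √(L² − r² sin²θ) = 0.19722 m.
|ω_rod| = r ω |cosθ| / √(L² − r² sin²θ) = 0.0658·5.04·0.64679/0.19722 = 1.0876 rad/s.

1.09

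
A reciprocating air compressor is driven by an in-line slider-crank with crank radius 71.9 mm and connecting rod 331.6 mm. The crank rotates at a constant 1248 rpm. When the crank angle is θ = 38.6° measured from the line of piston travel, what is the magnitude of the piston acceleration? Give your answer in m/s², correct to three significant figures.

ω = 2π·1248/60 = 130.7 rad/s
x(θ) = r cosθ + √(L² − r² sin²θ); with ω constant, a = ω²·d²x/dθ².
d²x/dθ² = −r cosθ − r²(cos2θ)/√u − r⁴ sin²2θ/(4u^{3/2}),  u = L² − r² sin²θ = 0.107946 m².
Substituting r = 0.0719 m, L = 0.3316 m, θ = 38.6°: d²x/dθ² = -0.059856 m.
a = ω²·d²x/dθ² = (130.7)²·(-0.059856) = -1022.3 m/s²;  |a| = 1022.3 m/s².

1020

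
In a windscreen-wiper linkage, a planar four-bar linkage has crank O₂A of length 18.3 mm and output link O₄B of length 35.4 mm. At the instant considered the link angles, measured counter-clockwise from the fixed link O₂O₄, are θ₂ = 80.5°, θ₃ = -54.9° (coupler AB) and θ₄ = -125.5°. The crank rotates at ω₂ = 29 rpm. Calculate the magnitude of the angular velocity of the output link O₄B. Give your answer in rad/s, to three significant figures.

ω₂ = 3.037 rad/s (from 29 rpm).
Differentiating the loop-closure r₂e^{iθ₂}+r₃e^{iθ₃}=r₁+r₄e^{iθ₄} gives r₂ω₂e^{iθ₂}+r₃ω₃e^{iθ₃}=r₄ω₄e^{iθ₄}.
Eliminating the other unknown: ω₄ = r₂ω₂ sin(θ₂−θ₃) / [r₄ sin(θ₄−θ₃)].
Numerator sine = +0.70215; denominator sine = -0.94322.
Result = 0.0183·3.037·(+0.70215) / (0.0354·(-0.94322)) = -1.1687 rad/s; magnitude 1.1687 rad/s.

1.17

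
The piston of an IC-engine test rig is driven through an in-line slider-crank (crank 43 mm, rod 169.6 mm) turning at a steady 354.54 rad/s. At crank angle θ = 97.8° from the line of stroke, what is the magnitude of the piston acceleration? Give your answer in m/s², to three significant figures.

ω = 354.5 rad/s
x(θ) = r cosθ + √(L² − r² sin²θ); with ω constant, a = ω²·d²x/dθ².
d²x/dθ² = −r cosθ − r²(cos2θ)/√u − r⁴ sin²2θ/(4u^{3/2}),  u = L² − r² sin²θ = 0.0269492 m².
Substituting r = 0.043 m, L = 0.1696 m, θ = 97.8°: d²x/dθ² = +0.01667 m.
a = ω²·d²x/dθ² = (354.5)²·(+0.01667) = +2095.4 m/s²;  |a| = 2095.4 m/s².

2100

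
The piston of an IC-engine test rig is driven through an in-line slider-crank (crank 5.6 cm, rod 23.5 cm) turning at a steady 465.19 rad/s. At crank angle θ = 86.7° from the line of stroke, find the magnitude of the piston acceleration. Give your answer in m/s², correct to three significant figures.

2260

ω = 465.2 rad/s
x(θ) = r cosθ + √(L² − r² sin²θ); with ω constant, a = ω²·d²x/dθ².
d²x/dθ² = −r cosθ − r²(cos2θ)/√u − r⁴ sin²2θ/(4u^{3/2}),  u = L² − r² sin²θ = 0.0520994 m².
Substituting r = 0.056 m, L = 0.235 m, θ = 86.7°: d²x/dθ² = +0.010422 m.
a = ω²·d²x/dθ² = (465.2)²·(+0.010422) = +2255.3 m/s²;  |a| = 2255.3 m/s².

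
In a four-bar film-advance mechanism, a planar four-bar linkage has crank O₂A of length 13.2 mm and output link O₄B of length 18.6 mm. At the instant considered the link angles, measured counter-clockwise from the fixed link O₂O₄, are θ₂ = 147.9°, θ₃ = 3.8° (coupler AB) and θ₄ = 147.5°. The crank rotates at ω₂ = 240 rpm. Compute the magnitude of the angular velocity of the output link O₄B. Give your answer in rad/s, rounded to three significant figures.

ω₂ = 25.13 rad/s (from 240 rpm).
Differentiating the loop-closure r₂e^{iθ₂}+r₃e^{iθ₃}=r₁+r₄e^{iθ₄} gives r₂ω₂e^{iθ₂}+r₃ω₃e^{iθ₃}=r₄ω₄e^{iθ₄}.
Eliminating the other unknown: ω₄ = r₂ω₂ sin(θ₂−θ₃) / [r₄ sin(θ₄−θ₃)].
Numerator sine = +0.58637; denominator sine = +0.59201.
Result = 0.0132·25.13·(+0.58637) / (0.0186·(+0.59201)) = +17.666 rad/s; magnitude 17.666 rad/s.

17.7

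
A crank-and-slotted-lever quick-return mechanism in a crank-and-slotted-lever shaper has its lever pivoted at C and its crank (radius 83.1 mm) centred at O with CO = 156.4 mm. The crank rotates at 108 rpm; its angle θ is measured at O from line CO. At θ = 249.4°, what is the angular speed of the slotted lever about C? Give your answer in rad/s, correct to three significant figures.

1.19

ω = 11.31 rad/s (from 108 rpm).
Crank pin A relative to C: A = (d + r cosθ, r sinθ); lever angle φ = atan2(r sinθ, d + r cosθ).
Differentiating tanφ: φ̇ = rω(d cosθ + r)/(d² + r² + 2dr cosθ).
d² + r² + 2dr cosθ = |CA|² = 0.0222209 m²;  d cosθ + r = +0.028072 m.
|ω_lever| = |0.0831·11.31·+0.028072| / 0.0222209 = 1.1873 rad/s.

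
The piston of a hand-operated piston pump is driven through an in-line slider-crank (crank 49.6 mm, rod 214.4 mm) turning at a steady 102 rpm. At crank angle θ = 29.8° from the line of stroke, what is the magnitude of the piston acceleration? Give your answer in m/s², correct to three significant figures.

ω = 2π·102/60 = 10.68 rad/s
x(θ) = r cosθ + √(L² − r² sin²θ); with ω constant, a = ω²·d²x/dθ².
d²x/dθ² = −r cosθ − r²(cos2θ)/√u − r⁴ sin²2θ/(4u^{3/2}),  u = L² − r² sin²θ = 0.0453597 m².
Substituting r = 0.0496 m, L = 0.2144 m, θ = 29.8°: d²x/dθ² = -0.049003 m.
a = ω²·d²x/dθ² = (10.68)²·(-0.049003) = -5.5909 m/s²;  |a| = 5.5909 m/s².

5.59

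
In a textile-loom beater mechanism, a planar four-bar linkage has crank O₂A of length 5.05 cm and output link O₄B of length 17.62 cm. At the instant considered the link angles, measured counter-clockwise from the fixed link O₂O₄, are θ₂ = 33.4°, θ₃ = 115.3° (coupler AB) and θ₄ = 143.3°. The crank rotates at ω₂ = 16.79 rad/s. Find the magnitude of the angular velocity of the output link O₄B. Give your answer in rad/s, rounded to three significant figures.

10.1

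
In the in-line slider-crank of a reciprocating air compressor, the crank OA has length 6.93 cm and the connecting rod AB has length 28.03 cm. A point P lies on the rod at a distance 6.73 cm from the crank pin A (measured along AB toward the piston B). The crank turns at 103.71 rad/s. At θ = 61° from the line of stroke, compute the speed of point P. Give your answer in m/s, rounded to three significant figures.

ω = 103.7 rad/s.  Crank-pin speed |V_A| = rω = 7.1871 m/s, perpendicular to OA.
Rod angle: sinφ = −(r/L) sinθ ⇒ φ = -12.488°; ω_rod = −rω cosθ/√(L²−r²sin²θ) = -12.732 rad/s.
V_P = V_A + ω_rod × AP, with AP = 0.0673 m along the rod.
Components: V_Px = −rω sinθ − a·ω_rod·sinφ = -6.4713 m/s;  V_Py = rω cosθ + a·ω_rod·cosφ = +2.6478 m/s.
|V_P| = √(V_Px² + V_Py²) = 6.992 m/s.

6.99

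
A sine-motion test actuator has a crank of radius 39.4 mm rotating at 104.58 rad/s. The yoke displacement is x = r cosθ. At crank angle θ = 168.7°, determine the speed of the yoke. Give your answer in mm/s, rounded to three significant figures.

ω = 104.6 rad/s
x = r cosθ ⇒ ẋ = −rω sinθ.
|v| = rω|sinθ| = 0.0394·104.6·|sin 168.7°| = 0.80739 m/s = 807.39 mm/s.

807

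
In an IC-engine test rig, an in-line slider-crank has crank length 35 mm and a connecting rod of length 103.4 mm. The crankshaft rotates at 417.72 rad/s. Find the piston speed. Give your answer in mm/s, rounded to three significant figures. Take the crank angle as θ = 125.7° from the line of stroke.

9430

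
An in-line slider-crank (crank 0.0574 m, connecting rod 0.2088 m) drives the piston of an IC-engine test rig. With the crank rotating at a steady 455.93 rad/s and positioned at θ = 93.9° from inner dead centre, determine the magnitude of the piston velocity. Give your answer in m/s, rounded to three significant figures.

25.6

ω = 455.9 rad/s
For an in-line slider-crank, x = r cosθ + √(L² − r² sin²θ), so v = −rω sinθ·[1 + r cosθ/√(L² − r² sin²θ)].
With r = 0.0574 m, L = 0.2088 m, θ = 93.9°: √(L² − r² sin²θ) = 0.20079 m.
v = −0.0574·455.9·0.99768·[1 + 0.0574·-0.06802/0.20079] = -25.602 m/s.
|v| = 25.602 m/s.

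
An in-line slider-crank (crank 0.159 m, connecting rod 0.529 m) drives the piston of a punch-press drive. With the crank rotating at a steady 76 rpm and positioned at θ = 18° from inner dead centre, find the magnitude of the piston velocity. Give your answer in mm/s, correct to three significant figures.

ω = 2π·76/60 = 7.959 rad/s
For an in-line slider-crank, x = r cosθ + √(L² − r² sin²θ), so v = −rω sinθ·[1 + r cosθ/√(L² − r² sin²θ)].
With r = 0.159 m, L = 0.529 m, θ = 18°: √(L² − r² sin²θ) = 0.52671 m.
v = −0.159·7.959·0.30902·[1 + 0.159·0.95106/0.52671] = -0.50331 m/s.
|v| = 0.50331 m/s = 503.31 mm/s.

503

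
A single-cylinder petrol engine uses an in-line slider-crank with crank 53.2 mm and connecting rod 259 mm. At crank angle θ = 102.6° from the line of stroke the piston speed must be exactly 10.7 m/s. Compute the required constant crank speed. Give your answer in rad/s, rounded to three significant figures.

216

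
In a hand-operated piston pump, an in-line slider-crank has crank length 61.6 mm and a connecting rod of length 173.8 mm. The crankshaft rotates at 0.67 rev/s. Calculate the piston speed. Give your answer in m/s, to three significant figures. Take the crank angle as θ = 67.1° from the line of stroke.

ω = 2π·0.67 = 4.21 rad/s
For an in-line slider-crank, x = r cosθ + √(L² − r² sin²θ), so v = −rω sinθ·[1 + r cosθ/√(L² − r² sin²θ)].
With r = 0.0616 m, L = 0.1738 m, θ = 67.1°: √(L² − r² sin²θ) = 0.16428 m.
v = −0.0616·4.21·0.92119·[1 + 0.0616·0.38912/0.16428] = -0.27374 m/s.
|v| = 0.27374 m/s.

0.274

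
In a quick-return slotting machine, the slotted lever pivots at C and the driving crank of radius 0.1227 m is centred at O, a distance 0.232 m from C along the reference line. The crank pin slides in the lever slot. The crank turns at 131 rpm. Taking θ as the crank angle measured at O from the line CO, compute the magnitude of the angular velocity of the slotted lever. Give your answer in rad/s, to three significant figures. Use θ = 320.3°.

ω = 13.72 rad/s (from 131 rpm).
Crank pin A relative to C: A = (d + r cosθ, r sinθ); lever angle φ = atan2(r sinθ, d + r cosθ).
Differentiating tanφ: φ̇ = rω(d cosθ + r)/(d² + r² + 2dr cosθ).
d² + r² + 2dr cosθ = |CA|² = 0.112683 m²;  d cosθ + r = +0.3012 m.
|ω_lever| = |0.1227·13.72·+0.3012| / 0.112683 = 4.4993 rad/s.

4.50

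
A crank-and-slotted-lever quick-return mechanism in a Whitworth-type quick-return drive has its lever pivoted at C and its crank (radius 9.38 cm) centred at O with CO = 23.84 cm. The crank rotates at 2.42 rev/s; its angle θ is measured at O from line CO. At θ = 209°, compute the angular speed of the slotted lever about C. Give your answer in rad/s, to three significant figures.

ω = 15.21 rad/s (from 2.42 rev/s).
Crank pin A relative to C: A = (d + r cosθ, r sinθ); lever angle φ = atan2(r sinθ, d + r cosθ).
Differentiating tanφ: φ̇ = rω(d cosθ + r)/(d² + r² + 2dr cosθ).
d² + r² + 2dr cosθ = |CA|² = 0.0265166 m²;  d cosθ + r = -0.11471 m.
|ω_lever| = |0.0938·15.21·-0.11471| / 0.0265166 = 6.1699 rad/s.

6.17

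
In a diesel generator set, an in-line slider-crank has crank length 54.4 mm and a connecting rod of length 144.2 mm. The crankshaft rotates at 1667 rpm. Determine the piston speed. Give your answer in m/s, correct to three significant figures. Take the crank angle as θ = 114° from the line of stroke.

ω = 2π·1667/60 = 174.6 rad/s
For an in-line slider-crank, x = r cosθ + √(L² − r² sin²θ), so v = −rω sinθ·[1 + r cosθ/√(L² − r² sin²θ)].
With r = 0.0544 m, L = 0.1442 m, θ = 114°: √(L² − r² sin²θ) = 0.13537 m.
v = −0.0544·174.6·0.91355·[1 + 0.0544·-0.40674/0.13537] = -7.2574 m/s.
|v| = 7.2574 m/s.

7.26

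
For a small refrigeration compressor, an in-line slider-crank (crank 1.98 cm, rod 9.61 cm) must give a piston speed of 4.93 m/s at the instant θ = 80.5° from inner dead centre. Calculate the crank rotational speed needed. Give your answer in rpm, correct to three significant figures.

2330

For an in-line slider-crank, |v_piston| = rω|sinθ|·[1 + r cosθ/√(L² − r² sin²θ)].
With r = 0.0198 m, L = 0.0961 m, θ = 80.5°: the bracketed kinematic factor |dx/dθ| = 0.020207 m.
ω = v/|dx/dθ| = 4.93/0.020207 = 243.98 rad/s.
N = 60ω/(2π) = 2329.8 rpm.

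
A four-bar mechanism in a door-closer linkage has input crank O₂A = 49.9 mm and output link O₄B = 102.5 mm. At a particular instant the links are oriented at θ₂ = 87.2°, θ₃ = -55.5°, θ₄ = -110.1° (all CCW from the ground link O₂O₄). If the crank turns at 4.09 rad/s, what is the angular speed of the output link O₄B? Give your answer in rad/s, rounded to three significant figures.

1.48

ω₂ = 4.09 rad/s
Differentiating the loop-closure r₂e^{iθ₂}+r₃e^{iθ₃}=r₁+r₄e^{iθ₄} gives r₂ω₂e^{iθ₂}+r₃ω₃e^{iθ₃}=r₄ω₄e^{iθ₄}.
Eliminating the other unknown: ω₄ = r₂ω₂ sin(θ₂−θ₃) / [r₄ sin(θ₄−θ₃)].
Numerator sine = +0.60599; denominator sine = -0.81513.
Result = 0.0499·4.09·(+0.60599) / (0.1025·(-0.81513)) = -1.4803 rad/s; magnitude 1.4803 rad/s.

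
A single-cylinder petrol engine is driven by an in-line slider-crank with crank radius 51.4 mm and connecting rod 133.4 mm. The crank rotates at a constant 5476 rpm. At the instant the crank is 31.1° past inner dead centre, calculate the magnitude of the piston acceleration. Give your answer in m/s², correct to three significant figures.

ω = 2π·5476/60 = 573.4 rad/s
x(θ) = r cosθ + √(L² − r² sin²θ); with ω constant, a = ω²·d²x/dθ².
d²x/dθ² = −r cosθ − r²(cos2θ)/√u − r⁴ sin²2θ/(4u^{3/2}),  u = L² − r² sin²θ = 0.0170907 m².
Substituting r = 0.0514 m, L = 0.1334 m, θ = 31.1°: d²x/dθ² = -0.054049 m.
a = ω²·d²x/dθ² = (573.4)²·(-0.054049) = -17773 m/s²;  |a| = 17773 m/s².

17800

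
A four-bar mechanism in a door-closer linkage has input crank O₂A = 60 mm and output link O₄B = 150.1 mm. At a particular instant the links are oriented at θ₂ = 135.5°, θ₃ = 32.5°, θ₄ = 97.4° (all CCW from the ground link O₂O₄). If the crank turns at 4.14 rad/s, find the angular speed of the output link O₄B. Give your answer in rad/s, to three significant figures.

1.78

ω₂ = 4.14 rad/s
Differentiating the loop-closure r₂e^{iθ₂}+r₃e^{iθ₃}=r₁+r₄e^{iθ₄} gives r₂ω₂e^{iθ₂}+r₃ω₃e^{iθ₃}=r₄ω₄e^{iθ₄}.
Eliminating the other unknown: ω₄ = r₂ω₂ sin(θ₂−θ₃) / [r₄ sin(θ₄−θ₃)].
Numerator sine = +0.97437; denominator sine = +0.90557.
Result = 0.06·4.14·(+0.97437) / (0.1501·(+0.90557)) = +1.7806 rad/s; magnitude 1.7806 rad/s.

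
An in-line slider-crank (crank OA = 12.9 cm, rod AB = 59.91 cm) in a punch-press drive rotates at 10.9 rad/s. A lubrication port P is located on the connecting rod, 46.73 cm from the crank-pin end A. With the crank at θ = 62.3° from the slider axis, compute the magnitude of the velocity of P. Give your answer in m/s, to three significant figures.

1.35

ω = 10.9 rad/s.  Crank-pin speed |V_A| = rω = 1.4061 m/s, perpendicular to OA.
Rod angle: sinφ = −(r/L) sinθ ⇒ φ = -10.990°; ω_rod = −rω cosθ/√(L²−r²sin²θ) = -1.1114 rad/s.
V_P = V_A + ω_rod × AP, with AP = 0.4673 m along the rod.
Components: V_Px = −rω sinθ − a·ω_rod·sinφ = -1.344 m/s;  V_Py = rω cosθ + a·ω_rod·cosφ = +0.14379 m/s.
|V_P| = √(V_Px² + V_Py²) = 1.3516 m/s.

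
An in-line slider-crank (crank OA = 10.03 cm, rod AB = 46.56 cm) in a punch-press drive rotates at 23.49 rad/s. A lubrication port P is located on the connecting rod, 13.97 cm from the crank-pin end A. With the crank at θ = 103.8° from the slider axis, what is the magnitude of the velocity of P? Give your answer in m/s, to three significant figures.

2.29

ω = 23.49 rad/s.  Crank-pin speed |V_A| = rω = 2.356 m/s, perpendicular to OA.
Rod angle: sinφ = −(r/L) sinθ ⇒ φ = -12.076°; ω_rod = −rω cosθ/√(L²−r²sin²θ) = +1.2343 rad/s.
V_P = V_A + ω_rod × AP, with AP = 0.1397 m along the rod.
Components: V_Px = −rω sinθ − a·ω_rod·sinφ = -2.252 m/s;  V_Py = rω cosθ + a·ω_rod·cosφ = -0.39337 m/s.
|V_P| = √(V_Px² + V_Py²) = 2.2861 m/s.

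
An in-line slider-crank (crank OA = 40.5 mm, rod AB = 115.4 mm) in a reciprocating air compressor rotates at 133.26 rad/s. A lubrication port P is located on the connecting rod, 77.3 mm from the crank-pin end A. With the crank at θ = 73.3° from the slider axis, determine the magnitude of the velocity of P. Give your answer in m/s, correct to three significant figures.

ω = 133.3 rad/s.  Crank-pin speed |V_A| = rω = 5.397 m/s, perpendicular to OA.
Rod angle: sinφ = −(r/L) sinθ ⇒ φ = -19.643°; ω_rod = −rω cosθ/√(L²−r²sin²θ) = -14.27 rad/s.
V_P = V_A + ω_rod × AP, with AP = 0.0773 m along the rod.
Components: V_Px = −rω sinθ − a·ω_rod·sinφ = -5.5402 m/s;  V_Py = rω cosθ + a·ω_rod·cosφ = +0.51204 m/s.
|V_P| = √(V_Px² + V_Py²) = 5.5638 m/s.

5.56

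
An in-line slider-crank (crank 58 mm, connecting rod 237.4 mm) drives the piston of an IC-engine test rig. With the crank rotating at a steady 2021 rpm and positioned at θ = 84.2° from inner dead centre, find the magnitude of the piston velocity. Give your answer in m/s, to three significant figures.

12.5

ω = 2π·2021/60 = 211.6 rad/s
For an in-line slider-crank, x = r cosθ + √(L² − r² sin²θ), so v = −rω sinθ·[1 + r cosθ/√(L² − r² sin²θ)].
With r = 0.058 m, L = 0.2374 m, θ = 84.2°: √(L² − r² sin²θ) = 0.23028 m.
v = −0.058·211.6·0.99488·[1 + 0.058·0.10106/0.23028] = -12.523 m/s.
|v| = 12.523 m/s.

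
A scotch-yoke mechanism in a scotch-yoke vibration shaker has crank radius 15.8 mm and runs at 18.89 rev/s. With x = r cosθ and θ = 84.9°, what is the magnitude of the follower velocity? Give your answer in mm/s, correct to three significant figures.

1870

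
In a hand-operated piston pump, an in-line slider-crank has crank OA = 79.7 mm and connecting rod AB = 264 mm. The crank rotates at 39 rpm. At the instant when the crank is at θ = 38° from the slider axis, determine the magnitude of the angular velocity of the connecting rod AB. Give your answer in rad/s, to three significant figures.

ω = 4.084 rad/s (converted from 39 rpm).
The rod makes angle φ with the slider axis where L sinφ = r sinθ; differentiating, L cosφ·φ̇ = r ω cosθ.
L cosφ = √(L² − r² sin²θ) = 0.2594 m.
|ω_rod| = r ω |cosθ| / √(L² − r² sin²θ) = 0.0797·4.084·0.78801/0.2594 = 0.98881 rad/s.

0.989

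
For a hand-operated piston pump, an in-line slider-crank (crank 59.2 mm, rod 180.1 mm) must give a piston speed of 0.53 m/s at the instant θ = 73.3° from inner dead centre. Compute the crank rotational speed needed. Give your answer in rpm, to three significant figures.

81.2

For an in-line slider-crank, |v_piston| = rω|sinθ|·[1 + r cosθ/√(L² − r² sin²θ)].
With r = 0.0592 m, L = 0.1801 m, θ = 73.3°: the bracketed kinematic factor |dx/dθ| = 0.062346 m.
ω = v/|dx/dθ| = 0.53/0.062346 = 8.5009 rad/s.
N = 60ω/(2π) = 81.178 rpm.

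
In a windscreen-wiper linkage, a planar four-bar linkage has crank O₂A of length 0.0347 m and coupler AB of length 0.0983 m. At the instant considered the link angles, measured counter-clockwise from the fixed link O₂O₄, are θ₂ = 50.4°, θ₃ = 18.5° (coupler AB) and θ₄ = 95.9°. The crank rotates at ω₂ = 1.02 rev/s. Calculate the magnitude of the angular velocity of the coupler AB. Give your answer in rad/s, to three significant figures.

1.65

ω₂ = 6.409 rad/s (from 1.02 rev/s).
Differentiating the loop-closure r₂e^{iθ₂}+r₃e^{iθ₃}=r₁+r₄e^{iθ₄} gives r₂ω₂e^{iθ₂}+r₃ω₃e^{iθ₃}=r₄ω₄e^{iθ₄}.
Eliminating the other unknown: ω₃ = r₂ω₂ sin(θ₄−θ₂) / [r₃ sin(θ₃−θ₄)].
Numerator sine = +0.71325; denominator sine = -0.97592.
Result = 0.0347·6.409·(+0.71325) / (0.0983·(-0.97592)) = -1.6534 rad/s; magnitude 1.6534 rad/s.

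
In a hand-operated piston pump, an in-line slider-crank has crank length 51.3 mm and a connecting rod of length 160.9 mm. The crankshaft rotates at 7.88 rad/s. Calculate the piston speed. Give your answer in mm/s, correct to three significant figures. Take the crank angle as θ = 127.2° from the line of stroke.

ω = 7.88 rad/s
For an in-line slider-crank, x = r cosθ + √(L² − r² sin²θ), so v = −rω sinθ·[1 + r cosθ/√(L² − r² sin²θ)].
With r = 0.0513 m, L = 0.1609 m, θ = 127.2°: √(L² − r² sin²θ) = 0.15562 m.
v = −0.0513·7.88·0.79653·[1 + 0.0513·-0.60460/0.15562] = -0.25782 m/s.
|v| = 0.25782 m/s = 257.82 mm/s.

258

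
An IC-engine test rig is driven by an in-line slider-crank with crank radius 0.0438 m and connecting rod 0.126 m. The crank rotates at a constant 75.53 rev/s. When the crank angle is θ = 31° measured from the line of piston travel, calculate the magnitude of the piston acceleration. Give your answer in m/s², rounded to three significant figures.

ω = 2π·75.5 = 474.6 rad/s
x(θ) = r cosθ + √(L² − r² sin²θ); with ω constant, a = ω²·d²x/dθ².
d²x/dθ² = −r cosθ − r²(cos2θ)/√u − r⁴ sin²2θ/(4u^{3/2}),  u = L² − r² sin²θ = 0.0153671 m².
Substituting r = 0.0438 m, L = 0.126 m, θ = 31°: d²x/dθ² = -0.045186 m.
a = ω²·d²x/dθ² = (474.6)²·(-0.045186) = -10177 m/s²;  |a| = 10177 m/s².

10200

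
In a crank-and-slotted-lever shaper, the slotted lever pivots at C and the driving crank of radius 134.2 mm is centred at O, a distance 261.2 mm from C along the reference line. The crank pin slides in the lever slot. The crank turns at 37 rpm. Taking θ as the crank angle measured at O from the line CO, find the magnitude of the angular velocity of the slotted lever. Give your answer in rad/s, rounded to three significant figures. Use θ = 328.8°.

ω = 3.875 rad/s (from 37 rpm).
Crank pin A relative to C: A = (d + r cosθ, r sinθ); lever angle φ = atan2(r sinθ, d + r cosθ).
Differentiating tanφ: φ̇ = rω(d cosθ + r)/(d² + r² + 2dr cosθ).
d² + r² + 2dr cosθ = |CA|² = 0.146201 m²;  d cosθ + r = +0.35762 m.
|ω_lever| = |0.1342·3.875·+0.35762| / 0.146201 = 1.2719 rad/s.

1.27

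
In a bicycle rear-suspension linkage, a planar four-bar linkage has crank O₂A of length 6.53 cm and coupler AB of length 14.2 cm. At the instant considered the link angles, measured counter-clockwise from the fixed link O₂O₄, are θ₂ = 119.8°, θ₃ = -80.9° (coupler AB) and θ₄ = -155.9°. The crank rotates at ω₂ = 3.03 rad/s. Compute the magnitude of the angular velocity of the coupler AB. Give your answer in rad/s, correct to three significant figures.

ω₂ = 3.03 rad/s
Differentiating the loop-closure r₂e^{iθ₂}+r₃e^{iθ₃}=r₁+r₄e^{iθ₄} gives r₂ω₂e^{iθ₂}+r₃ω₃e^{iθ₃}=r₄ω₄e^{iθ₄}.
Eliminating the other unknown: ω₃ = r₂ω₂ sin(θ₄−θ₂) / [r₃ sin(θ₃−θ₄)].
Numerator sine = +0.99506; denominator sine = +0.96593.
Result = 0.0653·3.03·(+0.99506) / (0.142·(+0.96593)) = +1.4354 rad/s; magnitude 1.4354 rad/s.

1.44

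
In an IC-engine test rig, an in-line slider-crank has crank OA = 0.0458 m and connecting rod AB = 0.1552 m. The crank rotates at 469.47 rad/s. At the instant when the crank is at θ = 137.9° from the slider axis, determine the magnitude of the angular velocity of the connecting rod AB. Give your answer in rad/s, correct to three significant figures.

ω = 469.5 rad/s
The rod makes angle φ with the slider axis where L sinφ = r sinθ; differentiating, L cosφ·φ̇ = r ω cosθ.
L cosφ = √(L² − r² sin²θ) = 0.15213 m.
|ω_rod| = r ω |cosθ| / √(L² − r² sin²θ) = 0.0458·469.5·0.74198/0.15213 = 104.87 rad/s.

105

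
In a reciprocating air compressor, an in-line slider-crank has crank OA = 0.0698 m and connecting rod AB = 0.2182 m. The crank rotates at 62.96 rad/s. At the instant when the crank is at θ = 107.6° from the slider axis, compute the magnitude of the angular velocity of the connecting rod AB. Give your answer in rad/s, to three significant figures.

ω = 62.96 rad/s
The rod makes angle φ with the slider axis where L sinφ = r sinθ; differentiating, L cosφ·φ̇ = r ω cosθ.
L cosφ = √(L² − r² sin²θ) = 0.20781 m.
|ω_rod| = r ω |cosθ| / √(L² − r² sin²θ) = 0.0698·62.96·0.30237/0.20781 = 6.3943 rad/s.

6.39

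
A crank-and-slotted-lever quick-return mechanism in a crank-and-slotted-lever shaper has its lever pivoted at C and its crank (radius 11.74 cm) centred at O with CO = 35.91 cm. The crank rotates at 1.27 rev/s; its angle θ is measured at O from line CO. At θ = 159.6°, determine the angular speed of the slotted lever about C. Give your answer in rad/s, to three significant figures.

ω = 7.98 rad/s (from 1.27 rev/s).
Crank pin A relative to C: A = (d + r cosθ, r sinθ); lever angle φ = atan2(r sinθ, d + r cosθ).
Differentiating tanφ: φ̇ = rω(d cosθ + r)/(d² + r² + 2dr cosθ).
d² + r² + 2dr cosθ = |CA|² = 0.0637071 m²;  d cosθ + r = -0.21918 m.
|ω_lever| = |0.1174·7.98·-0.21918| / 0.0637071 = 3.223 rad/s.

3.22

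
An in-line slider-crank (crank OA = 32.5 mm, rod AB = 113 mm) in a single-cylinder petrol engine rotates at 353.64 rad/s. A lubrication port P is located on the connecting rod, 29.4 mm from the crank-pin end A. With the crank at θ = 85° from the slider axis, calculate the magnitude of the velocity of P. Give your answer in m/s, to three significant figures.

11.6

ω = 353.6 rad/s.  Crank-pin speed |V_A| = rω = 11.493 m/s, perpendicular to OA.
Rod angle: sinφ = −(r/L) sinθ ⇒ φ = -16.649°; ω_rod = −rω cosθ/√(L²−r²sin²θ) = -9.2526 rad/s.
V_P = V_A + ω_rod × AP, with AP = 0.0294 m along the rod.
Components: V_Px = −rω sinθ − a·ω_rod·sinφ = -11.528 m/s;  V_Py = rω cosθ + a·ω_rod·cosφ = +0.74109 m/s.
|V_P| = √(V_Px² + V_Py²) = 11.551 m/s.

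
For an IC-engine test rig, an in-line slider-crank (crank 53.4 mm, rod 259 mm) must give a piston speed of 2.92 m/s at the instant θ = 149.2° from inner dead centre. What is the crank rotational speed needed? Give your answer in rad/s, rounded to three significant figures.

130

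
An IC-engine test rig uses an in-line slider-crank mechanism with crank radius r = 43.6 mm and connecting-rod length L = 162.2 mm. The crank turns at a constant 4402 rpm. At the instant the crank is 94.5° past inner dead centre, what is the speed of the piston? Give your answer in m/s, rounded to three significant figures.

ω = 2π·4402/60 = 461 rad/s
For an in-line slider-crank, x = r cosθ + √(L² − r² sin²θ), so v = −rω sinθ·[1 + r cosθ/√(L² − r² sin²θ)].
With r = 0.0436 m, L = 0.1622 m, θ = 94.5°: √(L² − r² sin²θ) = 0.15627 m.
v = −0.0436·461·0.99692·[1 + 0.0436·-0.07846/0.15627] = -19.598 m/s.
|v| = 19.598 m/s.

19.6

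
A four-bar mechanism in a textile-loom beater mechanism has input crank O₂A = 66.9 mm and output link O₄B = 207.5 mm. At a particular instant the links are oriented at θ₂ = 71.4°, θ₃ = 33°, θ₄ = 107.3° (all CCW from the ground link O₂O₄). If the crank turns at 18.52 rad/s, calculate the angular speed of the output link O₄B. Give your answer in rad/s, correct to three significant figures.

ω₂ = 18.52 rad/s
Differentiating the loop-closure r₂e^{iθ₂}+r₃e^{iθ₃}=r₁+r₄e^{iθ₄} gives r₂ω₂e^{iθ₂}+r₃ω₃e^{iθ₃}=r₄ω₄e^{iθ₄}.
Eliminating the other unknown: ω₄ = r₂ω₂ sin(θ₂−θ₃) / [r₄ sin(θ₄−θ₃)].
Numerator sine = +0.62115; denominator sine = +0.96269.
Result = 0.0669·18.52·(+0.62115) / (0.2075·(+0.96269)) = +3.8526 rad/s; magnitude 3.8526 rad/s.

3.85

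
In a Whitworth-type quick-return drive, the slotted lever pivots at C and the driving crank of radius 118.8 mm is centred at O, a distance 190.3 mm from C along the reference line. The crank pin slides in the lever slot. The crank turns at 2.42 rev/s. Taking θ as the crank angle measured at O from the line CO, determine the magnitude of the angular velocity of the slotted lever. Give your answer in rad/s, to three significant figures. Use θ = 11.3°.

ω = 15.21 rad/s (from 2.42 rev/s).
Crank pin A relative to C: A = (d + r cosθ, r sinθ); lever angle φ = atan2(r sinθ, d + r cosθ).
Differentiating tanφ: φ̇ = rω(d cosθ + r)/(d² + r² + 2dr cosθ).
d² + r² + 2dr cosθ = |CA|² = 0.0946663 m²;  d cosθ + r = +0.30541 m.
|ω_lever| = |0.1188·15.21·+0.30541| / 0.0946663 = 5.8278 rad/s.

5.83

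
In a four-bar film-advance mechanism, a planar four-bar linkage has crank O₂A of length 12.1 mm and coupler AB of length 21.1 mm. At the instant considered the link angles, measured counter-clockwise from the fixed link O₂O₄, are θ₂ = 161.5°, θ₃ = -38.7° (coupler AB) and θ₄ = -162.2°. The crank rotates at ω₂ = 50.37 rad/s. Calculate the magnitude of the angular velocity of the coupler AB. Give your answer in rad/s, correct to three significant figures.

ω₂ = 50.37 rad/s
Differentiating the loop-closure r₂e^{iθ₂}+r₃e^{iθ₃}=r₁+r₄e^{iθ₄} gives r₂ω₂e^{iθ₂}+r₃ω₃e^{iθ₃}=r₄ω₄e^{iθ₄}.
Eliminating the other unknown: ω₃ = r₂ω₂ sin(θ₄−θ₂) / [r₃ sin(θ₃−θ₄)].
Numerator sine = +0.59201; denominator sine = +0.83389.
Result = 0.0121·50.37·(+0.59201) / (0.0211·(+0.83389)) = +20.507 rad/s; magnitude 20.507 rad/s.

20.5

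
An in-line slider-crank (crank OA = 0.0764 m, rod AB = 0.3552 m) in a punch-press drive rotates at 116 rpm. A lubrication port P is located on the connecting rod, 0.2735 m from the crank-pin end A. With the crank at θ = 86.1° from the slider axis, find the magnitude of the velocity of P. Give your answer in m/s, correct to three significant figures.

ω = 12.15 rad/s.  Crank-pin speed |V_A| = rω = 0.92807 m/s, perpendicular to OA.
Rod angle: sinφ = −(r/L) sinθ ⇒ φ = -12.392°; ω_rod = −rω cosθ/√(L²−r²sin²θ) = -0.18195 rad/s.
V_P = V_A + ω_rod × AP, with AP = 0.2735 m along the rod.
Components: V_Px = −rω sinθ − a·ω_rod·sinφ = -0.9366 m/s;  V_Py = rω cosθ + a·ω_rod·cosφ = +0.014519 m/s.
|V_P| = √(V_Px² + V_Py²) = 0.93671 m/s.

0.937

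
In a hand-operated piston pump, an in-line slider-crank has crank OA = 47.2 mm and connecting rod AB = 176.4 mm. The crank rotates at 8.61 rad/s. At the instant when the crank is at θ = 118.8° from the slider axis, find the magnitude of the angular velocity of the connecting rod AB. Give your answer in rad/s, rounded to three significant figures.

ω = 8.61 rad/s
The rod makes angle φ with the slider axis where L sinφ = r sinθ; differentiating, L cosφ·φ̇ = r ω cosθ.
L cosφ = √(L² − r² sin²θ) = 0.17148 m.
|ω_rod| = r ω |cosθ| / √(L² − r² sin²θ) = 0.0472·8.61·0.48175/0.17148 = 1.1417 rad/s.

1.14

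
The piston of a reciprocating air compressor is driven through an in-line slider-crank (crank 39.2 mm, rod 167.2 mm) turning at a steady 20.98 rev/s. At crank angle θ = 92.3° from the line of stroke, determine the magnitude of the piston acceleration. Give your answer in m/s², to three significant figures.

ω = 2π·21 = 131.8 rad/s
x(θ) = r cosθ + √(L² − r² sin²θ); with ω constant, a = ω²·d²x/dθ².
d²x/dθ² = −r cosθ − r²(cos2θ)/√u − r⁴ sin²2θ/(4u^{3/2}),  u = L² − r² sin²θ = 0.0264217 m².
Substituting r = 0.0392 m, L = 0.1672 m, θ = 92.3°: d²x/dθ² = +0.010995 m.
a = ω²·d²x/dθ² = (131.8)²·(+0.010995) = +191.06 m/s²;  |a| = 191.06 m/s².

191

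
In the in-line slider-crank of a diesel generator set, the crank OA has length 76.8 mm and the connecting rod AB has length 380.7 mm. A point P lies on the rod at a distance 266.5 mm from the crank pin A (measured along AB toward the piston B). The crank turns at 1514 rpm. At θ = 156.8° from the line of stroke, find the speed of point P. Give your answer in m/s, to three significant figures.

5.36

ω = 158.5 rad/s.  Crank-pin speed |V_A| = rω = 12.176 m/s, perpendicular to OA.
Rod angle: sinφ = −(r/L) sinθ ⇒ φ = -4.558°; ω_rod = −rω cosθ/√(L²−r²sin²θ) = +29.491 rad/s.
V_P = V_A + ω_rod × AP, with AP = 0.2665 m along the rod.
Components: V_Px = −rω sinθ − a·ω_rod·sinφ = -4.1722 m/s;  V_Py = rω cosθ + a·ω_rod·cosφ = -3.3572 m/s.
|V_P| = √(V_Px² + V_Py²) = 5.3552 m/s.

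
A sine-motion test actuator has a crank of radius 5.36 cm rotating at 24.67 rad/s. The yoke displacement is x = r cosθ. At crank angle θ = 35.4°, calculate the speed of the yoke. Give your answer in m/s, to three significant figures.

ω = 24.67 rad/s
x = r cosθ ⇒ ẋ = −rω sinθ.
|v| = rω|sinθ| = 0.0536·24.67·|sin 35.4°| = 0.76599 m/s.

0.766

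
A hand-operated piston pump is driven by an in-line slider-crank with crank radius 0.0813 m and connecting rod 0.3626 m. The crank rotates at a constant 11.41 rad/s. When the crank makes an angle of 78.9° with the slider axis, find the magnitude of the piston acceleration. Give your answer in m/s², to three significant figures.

0.210

ω = 11.41 rad/s
x(θ) = r cosθ + √(L² − r² sin²θ); with ω constant, a = ω²·d²x/dθ².
d²x/dθ² = −r cosθ − r²(cos2θ)/√u − r⁴ sin²2θ/(4u^{3/2}),  u = L² − r² sin²θ = 0.125114 m².
Substituting r = 0.0813 m, L = 0.3626 m, θ = 78.9°: d²x/dθ² = +0.001614 m.
a = ω²·d²x/dθ² = (11.41)²·(+0.001614) = +0.21013 m/s²;  |a| = 0.21013 m/s².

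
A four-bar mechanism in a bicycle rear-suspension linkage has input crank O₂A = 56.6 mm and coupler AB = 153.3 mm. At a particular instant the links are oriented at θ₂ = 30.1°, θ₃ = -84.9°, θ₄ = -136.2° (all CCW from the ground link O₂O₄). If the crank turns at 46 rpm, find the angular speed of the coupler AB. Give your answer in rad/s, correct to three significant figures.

0.540

ω₂ = 4.817 rad/s (from 46 rpm).
Differentiating the loop-closure r₂e^{iθ₂}+r₃e^{iθ₃}=r₁+r₄e^{iθ₄} gives r₂ω₂e^{iθ₂}+r₃ω₃e^{iθ₃}=r₄ω₄e^{iθ₄}.
Eliminating the other unknown: ω₃ = r₂ω₂ sin(θ₄−θ₂) / [r₃ sin(θ₃−θ₄)].
Numerator sine = -0.23684; denominator sine = +0.78043.
Result = 0.0566·4.817·(-0.23684) / (0.1533·(+0.78043)) = -0.53973 rad/s; magnitude 0.53973 rad/s.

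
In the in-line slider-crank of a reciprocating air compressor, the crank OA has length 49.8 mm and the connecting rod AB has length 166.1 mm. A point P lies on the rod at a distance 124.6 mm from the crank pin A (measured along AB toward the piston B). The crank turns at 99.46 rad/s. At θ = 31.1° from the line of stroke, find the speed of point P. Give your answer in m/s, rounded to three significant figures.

3.24

ω = 99.46 rad/s.  Crank-pin speed |V_A| = rω = 4.9531 m/s, perpendicular to OA.
Rod angle: sinφ = −(r/L) sinθ ⇒ φ = -8.909°; ω_rod = −rω cosθ/√(L²−r²sin²θ) = -25.846 rad/s.
V_P = V_A + ω_rod × AP, with AP = 0.1246 m along the rod.
Components: V_Px = −rω sinθ − a·ω_rod·sinφ = -3.0572 m/s;  V_Py = rω cosθ + a·ω_rod·cosφ = +1.0597 m/s.
|V_P| = √(V_Px² + V_Py²) = 3.2356 m/s.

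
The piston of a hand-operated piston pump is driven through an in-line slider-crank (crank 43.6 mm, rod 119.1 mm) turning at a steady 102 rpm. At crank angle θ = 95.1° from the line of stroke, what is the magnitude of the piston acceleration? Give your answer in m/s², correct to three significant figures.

ω = 2π·102/60 = 10.68 rad/s
x(θ) = r cosθ + √(L² − r² sin²θ); with ω constant, a = ω²·d²x/dθ².
d²x/dθ² = −r cosθ − r²(cos2θ)/√u − r⁴ sin²2θ/(4u^{3/2}),  u = L² − r² sin²θ = 0.0122989 m².
Substituting r = 0.0436 m, L = 0.1191 m, θ = 95.1°: d²x/dθ² = +0.020725 m.
a = ω²·d²x/dθ² = (10.68)²·(+0.020725) = +2.3646 m/s²;  |a| = 2.3646 m/s².

2.36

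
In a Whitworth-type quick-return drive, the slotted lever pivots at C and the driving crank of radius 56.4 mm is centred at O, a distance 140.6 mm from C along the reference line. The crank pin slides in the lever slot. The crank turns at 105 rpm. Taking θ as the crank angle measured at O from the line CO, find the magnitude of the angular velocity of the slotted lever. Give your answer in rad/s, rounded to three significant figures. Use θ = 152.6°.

ω = 11 rad/s (from 105 rpm).
Crank pin A relative to C: A = (d + r cosθ, r sinθ); lever angle φ = atan2(r sinθ, d + r cosθ).
Differentiating tanφ: φ̇ = rω(d cosθ + r)/(d² + r² + 2dr cosθ).
d² + r² + 2dr cosθ = |CA|² = 0.00886885 m²;  d cosθ + r = -0.068427 m.
|ω_lever| = |0.0564·11·-0.068427| / 0.00886885 = 4.7847 rad/s.

4.78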